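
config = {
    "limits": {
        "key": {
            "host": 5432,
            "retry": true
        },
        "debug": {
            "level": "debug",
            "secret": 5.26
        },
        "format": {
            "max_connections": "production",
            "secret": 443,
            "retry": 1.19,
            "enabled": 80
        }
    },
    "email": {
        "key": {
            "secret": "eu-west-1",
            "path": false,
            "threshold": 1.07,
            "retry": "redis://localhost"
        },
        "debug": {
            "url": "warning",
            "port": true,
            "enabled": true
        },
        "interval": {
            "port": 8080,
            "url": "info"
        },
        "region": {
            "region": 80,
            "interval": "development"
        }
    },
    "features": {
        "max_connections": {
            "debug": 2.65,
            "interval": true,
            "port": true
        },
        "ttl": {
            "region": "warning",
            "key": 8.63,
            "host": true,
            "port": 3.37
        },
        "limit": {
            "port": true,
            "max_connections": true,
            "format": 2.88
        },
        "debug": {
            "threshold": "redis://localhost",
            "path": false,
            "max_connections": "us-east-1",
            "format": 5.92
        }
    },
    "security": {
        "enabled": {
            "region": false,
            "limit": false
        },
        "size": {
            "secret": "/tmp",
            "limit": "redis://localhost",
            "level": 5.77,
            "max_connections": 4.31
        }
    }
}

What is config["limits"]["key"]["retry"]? True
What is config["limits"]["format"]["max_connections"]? "production"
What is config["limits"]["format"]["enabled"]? 80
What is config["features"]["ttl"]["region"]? "warning"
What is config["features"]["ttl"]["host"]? True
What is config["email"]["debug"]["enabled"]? True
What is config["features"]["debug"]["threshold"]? "redis://localhost"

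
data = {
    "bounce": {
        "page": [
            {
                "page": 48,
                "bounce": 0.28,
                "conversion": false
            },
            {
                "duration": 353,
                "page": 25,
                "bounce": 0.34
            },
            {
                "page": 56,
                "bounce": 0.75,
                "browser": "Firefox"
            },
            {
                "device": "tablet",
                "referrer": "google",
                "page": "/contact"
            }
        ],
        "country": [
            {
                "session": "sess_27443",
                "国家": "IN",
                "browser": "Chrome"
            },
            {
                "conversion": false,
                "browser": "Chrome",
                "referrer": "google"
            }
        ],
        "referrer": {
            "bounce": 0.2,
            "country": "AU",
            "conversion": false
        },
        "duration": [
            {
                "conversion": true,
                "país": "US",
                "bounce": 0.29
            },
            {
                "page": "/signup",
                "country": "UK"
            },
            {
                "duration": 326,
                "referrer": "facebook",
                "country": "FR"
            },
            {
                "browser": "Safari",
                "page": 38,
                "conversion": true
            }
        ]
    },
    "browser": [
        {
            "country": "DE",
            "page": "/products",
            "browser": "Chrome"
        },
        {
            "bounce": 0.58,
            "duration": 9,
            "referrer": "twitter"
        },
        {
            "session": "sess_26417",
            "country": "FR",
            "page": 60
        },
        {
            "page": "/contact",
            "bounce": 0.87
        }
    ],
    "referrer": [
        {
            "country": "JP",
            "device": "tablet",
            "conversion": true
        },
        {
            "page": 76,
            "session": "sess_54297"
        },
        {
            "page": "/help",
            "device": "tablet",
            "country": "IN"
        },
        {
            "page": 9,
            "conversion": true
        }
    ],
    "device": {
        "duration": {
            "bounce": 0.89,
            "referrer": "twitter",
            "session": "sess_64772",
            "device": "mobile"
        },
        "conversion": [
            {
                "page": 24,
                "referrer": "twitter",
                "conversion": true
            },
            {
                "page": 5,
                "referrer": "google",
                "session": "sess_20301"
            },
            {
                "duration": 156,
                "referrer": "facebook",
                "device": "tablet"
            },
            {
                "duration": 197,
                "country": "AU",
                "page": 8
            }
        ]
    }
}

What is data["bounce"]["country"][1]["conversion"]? False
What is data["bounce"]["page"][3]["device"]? "tablet"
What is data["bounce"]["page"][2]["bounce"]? 0.75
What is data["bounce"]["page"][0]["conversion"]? False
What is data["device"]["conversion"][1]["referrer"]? "google"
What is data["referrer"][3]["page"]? 9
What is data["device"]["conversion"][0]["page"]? 24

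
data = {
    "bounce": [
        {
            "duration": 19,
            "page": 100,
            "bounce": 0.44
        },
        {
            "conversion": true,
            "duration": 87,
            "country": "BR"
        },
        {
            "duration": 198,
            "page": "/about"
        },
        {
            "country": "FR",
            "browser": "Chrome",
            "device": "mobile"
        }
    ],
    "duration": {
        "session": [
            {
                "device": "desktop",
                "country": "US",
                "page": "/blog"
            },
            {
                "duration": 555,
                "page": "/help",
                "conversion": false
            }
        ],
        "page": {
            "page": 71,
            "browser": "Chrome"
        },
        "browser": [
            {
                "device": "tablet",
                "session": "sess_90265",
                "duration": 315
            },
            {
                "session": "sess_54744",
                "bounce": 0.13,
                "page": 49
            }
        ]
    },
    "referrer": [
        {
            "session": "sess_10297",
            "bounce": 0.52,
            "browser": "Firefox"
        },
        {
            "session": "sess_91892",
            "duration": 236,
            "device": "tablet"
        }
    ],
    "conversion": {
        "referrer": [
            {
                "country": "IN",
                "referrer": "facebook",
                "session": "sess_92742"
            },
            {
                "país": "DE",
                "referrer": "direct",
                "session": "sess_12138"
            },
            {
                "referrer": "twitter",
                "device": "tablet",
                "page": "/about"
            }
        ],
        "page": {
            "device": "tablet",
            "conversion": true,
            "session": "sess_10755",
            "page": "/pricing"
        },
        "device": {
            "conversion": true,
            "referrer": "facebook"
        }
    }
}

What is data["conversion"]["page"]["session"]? "sess_10755"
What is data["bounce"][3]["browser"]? "Chrome"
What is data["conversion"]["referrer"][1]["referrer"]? "direct"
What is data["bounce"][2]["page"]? "/about"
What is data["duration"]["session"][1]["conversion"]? False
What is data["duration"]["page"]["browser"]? "Chrome"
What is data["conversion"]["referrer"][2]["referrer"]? "twitter"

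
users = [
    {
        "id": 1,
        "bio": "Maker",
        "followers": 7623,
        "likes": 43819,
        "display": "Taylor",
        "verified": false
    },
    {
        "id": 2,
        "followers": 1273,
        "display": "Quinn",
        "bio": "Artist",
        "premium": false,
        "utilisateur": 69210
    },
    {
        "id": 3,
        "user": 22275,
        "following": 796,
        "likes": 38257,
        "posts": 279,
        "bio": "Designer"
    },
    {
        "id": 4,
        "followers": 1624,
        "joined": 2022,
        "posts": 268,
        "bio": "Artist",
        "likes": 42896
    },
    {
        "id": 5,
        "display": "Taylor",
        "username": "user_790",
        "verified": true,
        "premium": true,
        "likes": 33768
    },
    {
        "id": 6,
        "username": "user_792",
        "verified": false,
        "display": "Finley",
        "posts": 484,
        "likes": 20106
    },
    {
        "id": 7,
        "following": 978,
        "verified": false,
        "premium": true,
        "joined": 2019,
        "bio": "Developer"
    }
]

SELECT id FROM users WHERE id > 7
[]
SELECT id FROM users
[1, 2, 3, 4, 5, 6, 7]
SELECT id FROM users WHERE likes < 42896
[3, 5, 6]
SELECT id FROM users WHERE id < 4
[1, 2, 3]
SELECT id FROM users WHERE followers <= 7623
[1, 2, 4]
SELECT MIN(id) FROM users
1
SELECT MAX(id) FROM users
7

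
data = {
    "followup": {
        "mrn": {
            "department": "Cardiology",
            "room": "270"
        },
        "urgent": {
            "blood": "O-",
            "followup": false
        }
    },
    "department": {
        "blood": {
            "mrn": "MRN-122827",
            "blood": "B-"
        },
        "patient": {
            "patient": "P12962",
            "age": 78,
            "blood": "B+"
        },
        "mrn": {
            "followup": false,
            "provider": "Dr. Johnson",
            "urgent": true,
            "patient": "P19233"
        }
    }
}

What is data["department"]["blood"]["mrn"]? "MRN-122827"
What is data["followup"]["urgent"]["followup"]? False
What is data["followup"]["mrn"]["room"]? "270"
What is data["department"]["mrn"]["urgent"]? True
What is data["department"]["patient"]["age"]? 78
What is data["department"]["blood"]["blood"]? "B-"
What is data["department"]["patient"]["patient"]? "P12962"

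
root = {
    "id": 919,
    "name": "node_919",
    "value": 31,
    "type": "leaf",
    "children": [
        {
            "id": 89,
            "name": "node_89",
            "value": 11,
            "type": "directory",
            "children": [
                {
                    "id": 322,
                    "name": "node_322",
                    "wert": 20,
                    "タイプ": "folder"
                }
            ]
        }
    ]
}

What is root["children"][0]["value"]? 11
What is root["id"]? 919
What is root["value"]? 31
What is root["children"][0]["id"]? 89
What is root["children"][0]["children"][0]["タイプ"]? "folder"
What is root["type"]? "leaf"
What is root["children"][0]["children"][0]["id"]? 322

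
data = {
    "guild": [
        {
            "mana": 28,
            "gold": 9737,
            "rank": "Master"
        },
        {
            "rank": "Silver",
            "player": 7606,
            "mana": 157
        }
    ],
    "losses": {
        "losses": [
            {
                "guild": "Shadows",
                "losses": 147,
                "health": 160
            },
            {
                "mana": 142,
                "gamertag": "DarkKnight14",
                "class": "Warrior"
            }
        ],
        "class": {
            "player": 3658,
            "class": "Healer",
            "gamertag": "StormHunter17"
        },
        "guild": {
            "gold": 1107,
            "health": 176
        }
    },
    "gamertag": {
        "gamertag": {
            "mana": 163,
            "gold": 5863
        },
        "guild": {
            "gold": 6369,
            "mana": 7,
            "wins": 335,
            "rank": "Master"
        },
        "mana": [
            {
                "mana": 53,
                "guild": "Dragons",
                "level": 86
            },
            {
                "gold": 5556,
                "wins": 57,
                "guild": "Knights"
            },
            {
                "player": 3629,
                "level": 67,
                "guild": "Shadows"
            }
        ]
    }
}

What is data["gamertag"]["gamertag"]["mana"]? 163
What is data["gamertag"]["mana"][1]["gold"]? 5556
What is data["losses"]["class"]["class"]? "Healer"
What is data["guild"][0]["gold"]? 9737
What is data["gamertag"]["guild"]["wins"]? 335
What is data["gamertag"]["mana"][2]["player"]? 3629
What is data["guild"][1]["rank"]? "Silver"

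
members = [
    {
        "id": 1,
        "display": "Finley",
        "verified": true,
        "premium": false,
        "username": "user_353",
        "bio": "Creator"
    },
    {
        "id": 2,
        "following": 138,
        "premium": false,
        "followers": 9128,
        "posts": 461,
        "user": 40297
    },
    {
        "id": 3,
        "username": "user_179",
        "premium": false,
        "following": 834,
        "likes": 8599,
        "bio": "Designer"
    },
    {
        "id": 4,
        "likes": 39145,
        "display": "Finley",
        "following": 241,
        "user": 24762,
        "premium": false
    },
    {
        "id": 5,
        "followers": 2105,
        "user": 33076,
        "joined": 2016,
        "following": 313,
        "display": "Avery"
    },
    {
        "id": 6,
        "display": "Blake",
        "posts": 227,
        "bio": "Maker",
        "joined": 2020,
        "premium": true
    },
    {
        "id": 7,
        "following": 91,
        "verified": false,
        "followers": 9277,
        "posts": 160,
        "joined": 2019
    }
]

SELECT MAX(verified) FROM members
True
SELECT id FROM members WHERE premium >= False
[1, 2, 3, 4, 6]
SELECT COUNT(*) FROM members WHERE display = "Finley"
2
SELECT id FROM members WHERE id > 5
[6, 7]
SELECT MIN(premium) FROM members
False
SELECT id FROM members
[1, 2, 3, 4, 5, 6, 7]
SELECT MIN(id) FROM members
1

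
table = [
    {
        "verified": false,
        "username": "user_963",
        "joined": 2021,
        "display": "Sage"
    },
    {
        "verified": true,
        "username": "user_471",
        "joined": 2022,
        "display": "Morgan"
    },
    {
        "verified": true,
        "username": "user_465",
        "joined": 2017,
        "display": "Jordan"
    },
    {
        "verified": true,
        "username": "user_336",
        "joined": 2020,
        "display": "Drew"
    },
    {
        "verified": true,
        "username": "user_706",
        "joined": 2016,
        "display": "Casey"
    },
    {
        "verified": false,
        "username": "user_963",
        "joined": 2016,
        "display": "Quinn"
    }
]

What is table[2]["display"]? "Jordan"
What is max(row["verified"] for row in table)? True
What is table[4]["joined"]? 2016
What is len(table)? 6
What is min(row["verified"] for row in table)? False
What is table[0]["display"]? "Sage"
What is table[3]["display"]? "Drew"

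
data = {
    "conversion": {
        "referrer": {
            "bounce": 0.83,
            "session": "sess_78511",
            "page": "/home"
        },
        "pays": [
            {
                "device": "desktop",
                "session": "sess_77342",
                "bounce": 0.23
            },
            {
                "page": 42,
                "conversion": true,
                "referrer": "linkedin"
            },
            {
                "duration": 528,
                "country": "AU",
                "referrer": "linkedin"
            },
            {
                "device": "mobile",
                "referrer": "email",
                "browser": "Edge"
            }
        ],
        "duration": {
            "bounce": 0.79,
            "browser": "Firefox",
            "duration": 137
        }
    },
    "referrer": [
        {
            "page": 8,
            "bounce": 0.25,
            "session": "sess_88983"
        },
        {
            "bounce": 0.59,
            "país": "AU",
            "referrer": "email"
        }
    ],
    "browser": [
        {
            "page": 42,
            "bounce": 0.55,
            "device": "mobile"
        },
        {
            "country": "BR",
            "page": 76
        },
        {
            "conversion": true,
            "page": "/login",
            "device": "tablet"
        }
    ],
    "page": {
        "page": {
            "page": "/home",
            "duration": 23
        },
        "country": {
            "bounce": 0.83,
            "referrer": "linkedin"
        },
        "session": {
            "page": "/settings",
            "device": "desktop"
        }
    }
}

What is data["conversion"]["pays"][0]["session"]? "sess_77342"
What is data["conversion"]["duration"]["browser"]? "Firefox"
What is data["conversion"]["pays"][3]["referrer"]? "email"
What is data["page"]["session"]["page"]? "/settings"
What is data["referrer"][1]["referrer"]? "email"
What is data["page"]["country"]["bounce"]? 0.83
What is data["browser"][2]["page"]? "/login"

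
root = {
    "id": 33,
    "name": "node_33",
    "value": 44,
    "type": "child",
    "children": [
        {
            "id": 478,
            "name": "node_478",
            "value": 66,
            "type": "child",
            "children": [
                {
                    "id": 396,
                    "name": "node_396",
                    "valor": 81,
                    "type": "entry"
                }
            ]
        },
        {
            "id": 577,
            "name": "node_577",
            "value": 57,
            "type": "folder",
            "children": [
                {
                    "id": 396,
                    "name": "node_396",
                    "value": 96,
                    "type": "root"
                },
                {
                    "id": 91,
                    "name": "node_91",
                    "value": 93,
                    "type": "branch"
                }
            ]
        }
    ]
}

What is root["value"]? 44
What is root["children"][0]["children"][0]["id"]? 396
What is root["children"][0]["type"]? "child"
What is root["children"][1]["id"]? 577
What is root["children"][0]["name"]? "node_478"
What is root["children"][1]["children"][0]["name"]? "node_396"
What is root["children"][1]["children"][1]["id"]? 91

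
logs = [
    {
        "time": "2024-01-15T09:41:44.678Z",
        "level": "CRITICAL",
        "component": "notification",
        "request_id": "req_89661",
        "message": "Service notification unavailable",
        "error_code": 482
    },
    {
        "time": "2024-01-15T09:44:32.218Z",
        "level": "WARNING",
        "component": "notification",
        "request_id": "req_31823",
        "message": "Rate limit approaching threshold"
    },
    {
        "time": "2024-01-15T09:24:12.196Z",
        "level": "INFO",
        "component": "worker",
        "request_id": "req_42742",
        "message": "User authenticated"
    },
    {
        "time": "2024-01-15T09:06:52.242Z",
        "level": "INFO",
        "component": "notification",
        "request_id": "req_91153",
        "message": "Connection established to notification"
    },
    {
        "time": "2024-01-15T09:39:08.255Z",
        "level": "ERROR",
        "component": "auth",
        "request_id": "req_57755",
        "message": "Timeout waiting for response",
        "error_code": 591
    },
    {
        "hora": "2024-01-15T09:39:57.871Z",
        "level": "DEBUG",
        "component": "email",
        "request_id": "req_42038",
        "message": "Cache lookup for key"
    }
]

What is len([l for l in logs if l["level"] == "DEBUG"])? 1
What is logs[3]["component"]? "notification"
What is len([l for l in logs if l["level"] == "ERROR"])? 1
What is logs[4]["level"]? "ERROR"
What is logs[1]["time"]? "2024-01-15T09:44:32.218Z"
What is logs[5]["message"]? "Cache lookup for key"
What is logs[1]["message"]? "Rate limit approaching threshold"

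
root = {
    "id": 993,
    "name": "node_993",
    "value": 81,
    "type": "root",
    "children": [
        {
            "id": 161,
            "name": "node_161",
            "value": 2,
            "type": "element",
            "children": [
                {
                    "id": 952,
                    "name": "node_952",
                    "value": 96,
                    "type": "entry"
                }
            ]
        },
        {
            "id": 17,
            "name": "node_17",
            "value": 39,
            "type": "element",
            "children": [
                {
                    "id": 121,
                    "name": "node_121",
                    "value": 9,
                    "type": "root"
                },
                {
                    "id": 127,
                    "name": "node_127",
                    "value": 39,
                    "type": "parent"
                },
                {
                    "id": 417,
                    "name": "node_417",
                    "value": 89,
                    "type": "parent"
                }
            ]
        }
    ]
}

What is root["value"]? 81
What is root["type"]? "root"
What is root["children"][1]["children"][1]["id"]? 127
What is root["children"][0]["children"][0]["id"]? 952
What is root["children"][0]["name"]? "node_161"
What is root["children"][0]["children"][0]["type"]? "entry"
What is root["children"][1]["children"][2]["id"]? 417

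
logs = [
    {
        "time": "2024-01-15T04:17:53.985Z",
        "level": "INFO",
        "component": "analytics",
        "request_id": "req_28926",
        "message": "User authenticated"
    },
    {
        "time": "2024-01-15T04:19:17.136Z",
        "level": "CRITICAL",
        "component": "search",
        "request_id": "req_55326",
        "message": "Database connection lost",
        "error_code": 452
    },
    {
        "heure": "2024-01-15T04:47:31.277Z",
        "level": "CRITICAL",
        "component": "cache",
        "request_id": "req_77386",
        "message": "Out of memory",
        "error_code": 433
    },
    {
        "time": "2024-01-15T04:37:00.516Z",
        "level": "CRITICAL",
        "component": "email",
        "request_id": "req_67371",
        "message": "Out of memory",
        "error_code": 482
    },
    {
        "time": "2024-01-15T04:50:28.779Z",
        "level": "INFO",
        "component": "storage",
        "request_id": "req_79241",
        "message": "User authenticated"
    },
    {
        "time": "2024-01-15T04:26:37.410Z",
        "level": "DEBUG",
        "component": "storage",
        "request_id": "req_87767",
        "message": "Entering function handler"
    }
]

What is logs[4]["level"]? "INFO"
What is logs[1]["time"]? "2024-01-15T04:19:17.136Z"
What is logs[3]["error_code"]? 482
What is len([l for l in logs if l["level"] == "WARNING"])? 0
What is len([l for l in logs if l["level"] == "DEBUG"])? 1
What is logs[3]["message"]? "Out of memory"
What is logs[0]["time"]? "2024-01-15T04:17:53.985Z"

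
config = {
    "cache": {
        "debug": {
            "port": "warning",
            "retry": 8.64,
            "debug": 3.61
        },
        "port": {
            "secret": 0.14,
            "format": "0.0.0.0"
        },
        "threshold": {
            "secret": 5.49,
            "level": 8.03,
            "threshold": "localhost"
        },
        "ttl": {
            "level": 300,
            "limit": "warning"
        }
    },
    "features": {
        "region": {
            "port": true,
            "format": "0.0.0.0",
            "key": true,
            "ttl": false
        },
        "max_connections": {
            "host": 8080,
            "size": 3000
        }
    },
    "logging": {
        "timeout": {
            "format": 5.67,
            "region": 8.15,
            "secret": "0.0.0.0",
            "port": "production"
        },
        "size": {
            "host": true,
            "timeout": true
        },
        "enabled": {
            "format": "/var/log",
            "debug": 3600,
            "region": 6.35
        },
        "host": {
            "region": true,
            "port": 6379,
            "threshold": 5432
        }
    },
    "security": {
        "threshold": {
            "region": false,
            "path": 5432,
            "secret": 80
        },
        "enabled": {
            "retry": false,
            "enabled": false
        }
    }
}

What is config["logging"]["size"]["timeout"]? True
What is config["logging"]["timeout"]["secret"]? "0.0.0.0"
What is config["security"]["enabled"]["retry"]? False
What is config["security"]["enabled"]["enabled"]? False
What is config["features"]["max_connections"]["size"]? 3000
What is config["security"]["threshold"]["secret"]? 80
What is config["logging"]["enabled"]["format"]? "/var/log"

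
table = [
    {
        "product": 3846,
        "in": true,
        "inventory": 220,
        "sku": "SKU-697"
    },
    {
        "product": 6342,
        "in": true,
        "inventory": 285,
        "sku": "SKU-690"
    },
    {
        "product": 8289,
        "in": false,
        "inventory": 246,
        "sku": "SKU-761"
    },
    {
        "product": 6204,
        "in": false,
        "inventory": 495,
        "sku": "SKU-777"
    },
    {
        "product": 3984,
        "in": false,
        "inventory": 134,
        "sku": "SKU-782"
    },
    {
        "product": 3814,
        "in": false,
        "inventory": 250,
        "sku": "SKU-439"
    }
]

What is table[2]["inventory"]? 246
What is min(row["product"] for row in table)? 3814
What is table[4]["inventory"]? 134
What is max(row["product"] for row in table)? 8289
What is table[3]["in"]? False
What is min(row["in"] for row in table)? False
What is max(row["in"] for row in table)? True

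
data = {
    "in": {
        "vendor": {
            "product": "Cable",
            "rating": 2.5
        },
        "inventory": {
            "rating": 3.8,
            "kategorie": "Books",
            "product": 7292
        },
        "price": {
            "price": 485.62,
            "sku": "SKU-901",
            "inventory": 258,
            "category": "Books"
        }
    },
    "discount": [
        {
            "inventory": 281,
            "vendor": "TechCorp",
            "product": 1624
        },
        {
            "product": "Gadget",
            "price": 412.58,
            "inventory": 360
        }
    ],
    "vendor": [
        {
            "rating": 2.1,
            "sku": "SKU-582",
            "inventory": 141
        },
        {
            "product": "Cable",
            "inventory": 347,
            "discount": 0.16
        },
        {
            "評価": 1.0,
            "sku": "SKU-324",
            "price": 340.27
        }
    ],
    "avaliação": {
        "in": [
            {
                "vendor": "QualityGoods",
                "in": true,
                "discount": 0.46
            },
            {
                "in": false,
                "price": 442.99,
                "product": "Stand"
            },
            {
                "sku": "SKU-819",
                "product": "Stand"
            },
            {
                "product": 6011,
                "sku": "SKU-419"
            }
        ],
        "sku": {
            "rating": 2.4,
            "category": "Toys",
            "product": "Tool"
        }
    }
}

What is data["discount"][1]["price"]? 412.58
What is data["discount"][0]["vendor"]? "TechCorp"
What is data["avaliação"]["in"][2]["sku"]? "SKU-819"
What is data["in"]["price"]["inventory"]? 258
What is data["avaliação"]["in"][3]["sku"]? "SKU-419"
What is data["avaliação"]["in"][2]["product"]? "Stand"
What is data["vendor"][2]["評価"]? 1.0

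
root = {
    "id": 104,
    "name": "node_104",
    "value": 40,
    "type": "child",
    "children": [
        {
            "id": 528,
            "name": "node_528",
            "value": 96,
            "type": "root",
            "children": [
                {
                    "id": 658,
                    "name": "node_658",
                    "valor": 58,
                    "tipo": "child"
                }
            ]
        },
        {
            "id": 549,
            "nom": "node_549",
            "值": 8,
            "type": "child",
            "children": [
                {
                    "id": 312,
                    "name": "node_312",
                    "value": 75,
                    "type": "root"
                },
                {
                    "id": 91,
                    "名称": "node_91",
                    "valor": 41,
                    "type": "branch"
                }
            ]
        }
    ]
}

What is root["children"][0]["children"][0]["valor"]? 58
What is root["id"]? 104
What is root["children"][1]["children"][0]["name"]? "node_312"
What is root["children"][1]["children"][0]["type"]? "root"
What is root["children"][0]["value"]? 96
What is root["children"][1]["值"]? 8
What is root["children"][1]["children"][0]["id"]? 312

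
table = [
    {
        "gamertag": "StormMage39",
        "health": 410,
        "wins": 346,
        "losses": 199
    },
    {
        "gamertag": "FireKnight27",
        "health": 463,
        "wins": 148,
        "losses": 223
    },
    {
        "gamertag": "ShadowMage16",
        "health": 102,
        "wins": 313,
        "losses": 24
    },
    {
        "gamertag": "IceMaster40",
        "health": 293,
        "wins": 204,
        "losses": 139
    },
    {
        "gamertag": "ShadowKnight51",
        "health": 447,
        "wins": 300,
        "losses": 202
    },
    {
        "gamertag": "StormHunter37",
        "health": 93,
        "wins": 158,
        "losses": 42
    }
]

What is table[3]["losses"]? 139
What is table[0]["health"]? 410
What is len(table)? 6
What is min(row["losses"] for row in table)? 24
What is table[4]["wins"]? 300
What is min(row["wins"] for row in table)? 148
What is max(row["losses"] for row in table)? 223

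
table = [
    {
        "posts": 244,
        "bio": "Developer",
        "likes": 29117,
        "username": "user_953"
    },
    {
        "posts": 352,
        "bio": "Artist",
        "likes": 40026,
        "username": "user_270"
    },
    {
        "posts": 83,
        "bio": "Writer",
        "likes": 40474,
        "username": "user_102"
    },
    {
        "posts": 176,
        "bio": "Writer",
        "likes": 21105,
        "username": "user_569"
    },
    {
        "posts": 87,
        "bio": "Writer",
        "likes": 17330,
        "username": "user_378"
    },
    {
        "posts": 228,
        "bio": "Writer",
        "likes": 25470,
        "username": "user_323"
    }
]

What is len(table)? 6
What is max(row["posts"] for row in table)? 352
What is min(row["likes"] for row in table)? 17330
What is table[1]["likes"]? 40026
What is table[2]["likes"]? 40474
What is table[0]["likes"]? 29117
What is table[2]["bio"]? "Writer"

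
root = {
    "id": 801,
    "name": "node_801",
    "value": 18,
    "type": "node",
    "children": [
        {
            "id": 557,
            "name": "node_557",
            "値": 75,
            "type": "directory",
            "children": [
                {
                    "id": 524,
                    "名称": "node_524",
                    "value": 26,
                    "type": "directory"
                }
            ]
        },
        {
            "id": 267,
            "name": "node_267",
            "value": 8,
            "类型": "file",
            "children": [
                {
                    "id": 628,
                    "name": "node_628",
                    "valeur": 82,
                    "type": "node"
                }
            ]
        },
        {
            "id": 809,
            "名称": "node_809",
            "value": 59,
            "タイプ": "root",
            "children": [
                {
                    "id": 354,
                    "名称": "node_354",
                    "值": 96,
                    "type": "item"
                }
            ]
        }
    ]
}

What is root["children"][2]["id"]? 809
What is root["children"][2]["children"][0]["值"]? 96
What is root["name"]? "node_801"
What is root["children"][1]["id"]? 267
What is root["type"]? "node"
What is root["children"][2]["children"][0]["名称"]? "node_354"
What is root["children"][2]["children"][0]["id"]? 354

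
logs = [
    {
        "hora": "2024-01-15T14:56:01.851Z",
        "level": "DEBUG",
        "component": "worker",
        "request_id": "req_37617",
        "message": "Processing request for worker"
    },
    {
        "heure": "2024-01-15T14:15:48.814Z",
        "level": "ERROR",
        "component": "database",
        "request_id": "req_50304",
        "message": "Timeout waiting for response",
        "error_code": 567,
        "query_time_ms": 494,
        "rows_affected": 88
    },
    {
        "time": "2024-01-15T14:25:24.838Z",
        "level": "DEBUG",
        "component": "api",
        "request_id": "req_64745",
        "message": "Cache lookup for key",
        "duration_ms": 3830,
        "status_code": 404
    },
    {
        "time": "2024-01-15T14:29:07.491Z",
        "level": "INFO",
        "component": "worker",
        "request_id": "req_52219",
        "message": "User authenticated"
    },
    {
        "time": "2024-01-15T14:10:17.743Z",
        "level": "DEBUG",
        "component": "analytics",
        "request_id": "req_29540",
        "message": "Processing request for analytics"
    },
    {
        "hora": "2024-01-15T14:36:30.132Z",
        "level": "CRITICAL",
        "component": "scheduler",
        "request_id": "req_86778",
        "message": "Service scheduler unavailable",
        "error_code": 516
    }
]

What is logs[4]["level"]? "DEBUG"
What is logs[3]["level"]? "INFO"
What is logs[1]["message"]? "Timeout waiting for response"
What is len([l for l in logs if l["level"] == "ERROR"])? 1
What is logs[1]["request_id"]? "req_50304"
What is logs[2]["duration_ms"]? 3830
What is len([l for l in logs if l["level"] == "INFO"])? 1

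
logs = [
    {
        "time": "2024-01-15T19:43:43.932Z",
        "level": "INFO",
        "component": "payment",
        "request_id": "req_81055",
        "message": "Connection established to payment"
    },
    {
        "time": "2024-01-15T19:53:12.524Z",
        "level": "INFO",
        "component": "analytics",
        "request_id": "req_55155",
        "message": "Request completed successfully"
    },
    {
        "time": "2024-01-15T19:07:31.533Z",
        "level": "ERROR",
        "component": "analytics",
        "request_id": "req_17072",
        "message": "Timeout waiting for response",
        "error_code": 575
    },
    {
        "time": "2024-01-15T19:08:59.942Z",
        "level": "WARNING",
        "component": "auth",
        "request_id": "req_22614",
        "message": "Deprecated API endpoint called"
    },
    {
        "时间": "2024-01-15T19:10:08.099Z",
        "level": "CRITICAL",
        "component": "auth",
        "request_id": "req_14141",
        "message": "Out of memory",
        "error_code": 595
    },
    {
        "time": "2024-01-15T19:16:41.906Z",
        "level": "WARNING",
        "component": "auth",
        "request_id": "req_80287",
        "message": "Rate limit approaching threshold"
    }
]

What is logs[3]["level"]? "WARNING"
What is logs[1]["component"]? "analytics"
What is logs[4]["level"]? "CRITICAL"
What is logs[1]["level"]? "INFO"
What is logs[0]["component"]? "payment"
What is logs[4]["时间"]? "2024-01-15T19:10:08.099Z"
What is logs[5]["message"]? "Rate limit approaching threshold"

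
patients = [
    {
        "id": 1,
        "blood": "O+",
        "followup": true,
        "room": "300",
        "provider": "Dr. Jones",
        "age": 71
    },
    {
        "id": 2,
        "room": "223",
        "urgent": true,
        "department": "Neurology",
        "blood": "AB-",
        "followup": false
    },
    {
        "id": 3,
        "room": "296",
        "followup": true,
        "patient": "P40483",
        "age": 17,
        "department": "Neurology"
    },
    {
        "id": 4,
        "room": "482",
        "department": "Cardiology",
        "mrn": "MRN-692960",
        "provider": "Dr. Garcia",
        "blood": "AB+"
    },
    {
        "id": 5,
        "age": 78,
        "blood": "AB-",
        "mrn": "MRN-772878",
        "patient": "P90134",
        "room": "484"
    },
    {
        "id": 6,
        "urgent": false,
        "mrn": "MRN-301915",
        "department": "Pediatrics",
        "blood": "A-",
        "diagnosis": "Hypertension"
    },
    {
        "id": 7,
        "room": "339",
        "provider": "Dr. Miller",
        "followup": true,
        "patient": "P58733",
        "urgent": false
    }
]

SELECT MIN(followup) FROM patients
False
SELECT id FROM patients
[1, 2, 3, 4, 5, 6, 7]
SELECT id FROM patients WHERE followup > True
[]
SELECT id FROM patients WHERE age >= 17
[1, 3, 5]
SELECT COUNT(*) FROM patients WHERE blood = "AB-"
2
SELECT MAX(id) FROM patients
7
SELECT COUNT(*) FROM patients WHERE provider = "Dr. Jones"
1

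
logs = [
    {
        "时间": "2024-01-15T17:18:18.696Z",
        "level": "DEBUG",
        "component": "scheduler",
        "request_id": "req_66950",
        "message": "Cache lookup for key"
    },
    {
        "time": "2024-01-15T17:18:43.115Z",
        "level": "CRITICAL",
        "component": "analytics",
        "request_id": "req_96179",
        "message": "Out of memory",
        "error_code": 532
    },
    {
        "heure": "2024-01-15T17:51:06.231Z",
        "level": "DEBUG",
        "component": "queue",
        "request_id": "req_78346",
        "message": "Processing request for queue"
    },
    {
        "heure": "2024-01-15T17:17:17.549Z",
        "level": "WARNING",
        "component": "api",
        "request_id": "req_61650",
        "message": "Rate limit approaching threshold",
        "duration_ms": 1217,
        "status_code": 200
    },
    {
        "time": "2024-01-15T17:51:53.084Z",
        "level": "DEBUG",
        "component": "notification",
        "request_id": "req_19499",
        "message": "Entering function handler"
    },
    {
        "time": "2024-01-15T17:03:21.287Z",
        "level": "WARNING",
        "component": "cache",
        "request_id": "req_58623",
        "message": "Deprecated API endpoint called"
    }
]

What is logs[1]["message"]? "Out of memory"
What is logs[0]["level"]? "DEBUG"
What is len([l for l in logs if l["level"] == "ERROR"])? 0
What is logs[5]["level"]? "WARNING"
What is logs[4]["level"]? "DEBUG"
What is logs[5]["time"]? "2024-01-15T17:03:21.287Z"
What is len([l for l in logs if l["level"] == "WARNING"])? 2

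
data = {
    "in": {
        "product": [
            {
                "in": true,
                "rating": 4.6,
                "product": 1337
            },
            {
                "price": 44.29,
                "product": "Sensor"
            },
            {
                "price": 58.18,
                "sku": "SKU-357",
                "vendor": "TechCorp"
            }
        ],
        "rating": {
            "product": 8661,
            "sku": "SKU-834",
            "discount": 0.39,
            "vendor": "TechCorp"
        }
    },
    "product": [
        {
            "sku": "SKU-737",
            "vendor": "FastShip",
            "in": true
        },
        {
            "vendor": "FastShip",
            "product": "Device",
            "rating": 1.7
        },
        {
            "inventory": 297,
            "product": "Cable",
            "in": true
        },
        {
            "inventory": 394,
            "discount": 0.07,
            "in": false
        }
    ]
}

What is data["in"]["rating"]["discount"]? 0.39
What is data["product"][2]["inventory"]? 297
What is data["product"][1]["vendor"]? "FastShip"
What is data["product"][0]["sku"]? "SKU-737"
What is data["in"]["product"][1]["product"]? "Sensor"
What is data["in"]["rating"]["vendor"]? "TechCorp"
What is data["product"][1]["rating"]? 1.7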